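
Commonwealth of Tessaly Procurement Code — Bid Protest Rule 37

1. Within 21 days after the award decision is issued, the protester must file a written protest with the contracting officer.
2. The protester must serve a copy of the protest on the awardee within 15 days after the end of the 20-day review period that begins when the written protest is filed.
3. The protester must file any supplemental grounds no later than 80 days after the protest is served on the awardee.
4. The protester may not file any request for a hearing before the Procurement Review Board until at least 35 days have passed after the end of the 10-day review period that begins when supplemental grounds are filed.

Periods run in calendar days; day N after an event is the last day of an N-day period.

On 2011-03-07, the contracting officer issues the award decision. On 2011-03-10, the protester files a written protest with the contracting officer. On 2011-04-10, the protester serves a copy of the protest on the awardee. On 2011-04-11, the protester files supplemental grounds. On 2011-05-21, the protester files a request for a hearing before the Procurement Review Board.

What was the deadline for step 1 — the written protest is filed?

Step 1 runs from 2011-03-07, when the award decision is issued. 21 days after 2011-03-07 is 2011-03-28.

2011-03-28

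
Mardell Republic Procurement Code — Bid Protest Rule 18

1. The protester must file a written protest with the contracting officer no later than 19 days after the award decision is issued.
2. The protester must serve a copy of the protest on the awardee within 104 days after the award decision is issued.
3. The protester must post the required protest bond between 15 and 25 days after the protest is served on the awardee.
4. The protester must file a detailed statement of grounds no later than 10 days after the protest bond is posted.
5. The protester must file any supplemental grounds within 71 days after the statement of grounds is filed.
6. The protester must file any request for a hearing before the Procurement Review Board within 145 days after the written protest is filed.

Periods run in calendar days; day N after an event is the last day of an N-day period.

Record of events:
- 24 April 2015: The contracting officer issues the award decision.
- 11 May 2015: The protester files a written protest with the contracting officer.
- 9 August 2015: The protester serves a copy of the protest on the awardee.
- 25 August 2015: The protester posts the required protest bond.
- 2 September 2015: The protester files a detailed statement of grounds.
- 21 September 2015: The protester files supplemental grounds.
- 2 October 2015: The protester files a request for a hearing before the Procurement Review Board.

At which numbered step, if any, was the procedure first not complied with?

Step 1: 19 days after 24 April 2015 (when the award decision is issued) is 13 May 2015; done 11 May 2015 — timely.
Step 2: 104 days after 24 April 2015 (when the award decision is issued) is 6 August 2015; done 9 August 2015 — 3 days late.
The procedure was therefore not followed at step 2.

Step 2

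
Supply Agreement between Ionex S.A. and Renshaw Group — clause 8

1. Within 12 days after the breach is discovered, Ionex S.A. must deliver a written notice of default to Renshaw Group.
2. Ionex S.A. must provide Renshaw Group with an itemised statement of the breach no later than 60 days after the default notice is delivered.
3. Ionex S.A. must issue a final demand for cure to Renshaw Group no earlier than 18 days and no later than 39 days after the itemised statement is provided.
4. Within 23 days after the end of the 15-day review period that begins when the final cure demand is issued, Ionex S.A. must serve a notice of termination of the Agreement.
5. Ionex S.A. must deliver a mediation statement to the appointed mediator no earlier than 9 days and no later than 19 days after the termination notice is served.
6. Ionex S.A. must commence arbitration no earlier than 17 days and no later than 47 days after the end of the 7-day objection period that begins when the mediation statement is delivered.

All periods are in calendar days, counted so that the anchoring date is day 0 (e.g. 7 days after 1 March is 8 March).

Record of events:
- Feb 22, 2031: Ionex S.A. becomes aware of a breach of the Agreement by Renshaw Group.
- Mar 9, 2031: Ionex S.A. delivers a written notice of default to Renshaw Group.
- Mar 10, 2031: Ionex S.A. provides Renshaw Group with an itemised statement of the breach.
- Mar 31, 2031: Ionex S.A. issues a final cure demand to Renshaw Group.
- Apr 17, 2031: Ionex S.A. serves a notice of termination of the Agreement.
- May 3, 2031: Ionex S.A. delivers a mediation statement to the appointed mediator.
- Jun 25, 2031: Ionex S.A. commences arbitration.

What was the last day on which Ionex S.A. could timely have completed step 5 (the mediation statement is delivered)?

Step 5 runs from Apr 17, 2031, when the termination notice is served. The window is 9–19 days after Apr 17, 2031; it closes on May 6, 2031.

May 6, 2031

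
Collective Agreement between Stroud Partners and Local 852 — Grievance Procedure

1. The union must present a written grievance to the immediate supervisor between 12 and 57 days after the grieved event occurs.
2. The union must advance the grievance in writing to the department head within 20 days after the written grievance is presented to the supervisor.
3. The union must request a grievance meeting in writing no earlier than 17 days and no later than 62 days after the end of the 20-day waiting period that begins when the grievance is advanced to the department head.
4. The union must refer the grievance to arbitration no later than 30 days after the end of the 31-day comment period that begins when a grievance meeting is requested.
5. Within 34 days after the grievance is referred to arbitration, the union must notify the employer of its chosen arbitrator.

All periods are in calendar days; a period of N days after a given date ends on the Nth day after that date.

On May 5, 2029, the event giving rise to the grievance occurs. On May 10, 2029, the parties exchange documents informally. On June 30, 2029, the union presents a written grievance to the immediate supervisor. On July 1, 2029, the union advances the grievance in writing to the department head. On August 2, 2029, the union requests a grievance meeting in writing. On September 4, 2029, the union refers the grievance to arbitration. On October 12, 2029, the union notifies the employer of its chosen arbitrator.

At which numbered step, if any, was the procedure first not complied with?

Step 3

Step 1: the window is 12–57 days after May 5, 2029 (when the grieved event occurs), so May 17, 2029 through July 1, 2029; done June 30, 2029, which is between those dates.
Step 2: 20 days after June 30, 2029 (when the written grievance is presented to the supervisor) is July 20, 2029; July 1, 2029 is within that limit.
Step 3: the window is 17–62 days after July 21, 2029 (end of the 20-day waiting period, which began when the grievance is advanced to the department head on July 1, 2029), so August 7, 2029 through September 21, 2029; done August 2, 2029 — 5 days before the window opened.
The procedure was therefore not followed at step 3.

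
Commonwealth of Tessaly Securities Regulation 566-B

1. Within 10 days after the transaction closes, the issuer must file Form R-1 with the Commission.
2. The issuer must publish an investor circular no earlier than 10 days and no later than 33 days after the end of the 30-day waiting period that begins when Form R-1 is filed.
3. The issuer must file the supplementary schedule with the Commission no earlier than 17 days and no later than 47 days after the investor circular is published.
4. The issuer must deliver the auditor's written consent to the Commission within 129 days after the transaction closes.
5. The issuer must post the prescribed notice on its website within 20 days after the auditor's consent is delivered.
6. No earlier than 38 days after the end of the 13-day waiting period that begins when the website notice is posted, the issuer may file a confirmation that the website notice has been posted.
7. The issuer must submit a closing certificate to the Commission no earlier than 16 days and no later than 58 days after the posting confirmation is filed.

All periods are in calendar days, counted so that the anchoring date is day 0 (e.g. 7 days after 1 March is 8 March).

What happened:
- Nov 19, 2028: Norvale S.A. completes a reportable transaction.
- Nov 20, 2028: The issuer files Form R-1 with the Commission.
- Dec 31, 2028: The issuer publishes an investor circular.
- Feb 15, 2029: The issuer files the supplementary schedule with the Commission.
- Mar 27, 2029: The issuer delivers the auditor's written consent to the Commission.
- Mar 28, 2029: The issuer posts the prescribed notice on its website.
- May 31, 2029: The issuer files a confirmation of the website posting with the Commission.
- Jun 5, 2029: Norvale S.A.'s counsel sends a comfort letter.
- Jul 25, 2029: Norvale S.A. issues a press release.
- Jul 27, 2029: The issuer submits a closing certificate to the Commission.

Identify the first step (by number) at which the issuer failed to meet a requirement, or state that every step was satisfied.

(1) due by Nov 19, 2028 + 10 days = Nov 29, 2028; completed Nov 20, 2028, before the deadline.
(2) the permitted window runs from Dec 20, 2028 + 10 = Dec 30, 2028 to Dec 20, 2028 + 33 = Jan 22, 2029; Dec 31, 2028 falls inside that range.
(3) the permitted window runs from Dec 31, 2028 + 17 = Jan 17, 2029 to Dec 31, 2028 + 47 = Feb 16, 2029; done Feb 15, 2029 — within the window.
(4) due by Nov 19, 2028 + 129 days = Mar 28, 2029; done Mar 27, 2029 — timely.
(5) due by Mar 27, 2029 + 20 days = Apr 16, 2029; Mar 28, 2029 is within that limit.
(6) permitted from Apr 10, 2029 + 38 days = May 18, 2029 onward; done May 31, 2029 — permitted.
(7) the permitted window runs from May 31, 2029 + 16 = Jun 16, 2029 to May 31, 2029 + 58 = Jul 28, 2029; done Jul 27, 2029 — within the window.

None — every step was satisfied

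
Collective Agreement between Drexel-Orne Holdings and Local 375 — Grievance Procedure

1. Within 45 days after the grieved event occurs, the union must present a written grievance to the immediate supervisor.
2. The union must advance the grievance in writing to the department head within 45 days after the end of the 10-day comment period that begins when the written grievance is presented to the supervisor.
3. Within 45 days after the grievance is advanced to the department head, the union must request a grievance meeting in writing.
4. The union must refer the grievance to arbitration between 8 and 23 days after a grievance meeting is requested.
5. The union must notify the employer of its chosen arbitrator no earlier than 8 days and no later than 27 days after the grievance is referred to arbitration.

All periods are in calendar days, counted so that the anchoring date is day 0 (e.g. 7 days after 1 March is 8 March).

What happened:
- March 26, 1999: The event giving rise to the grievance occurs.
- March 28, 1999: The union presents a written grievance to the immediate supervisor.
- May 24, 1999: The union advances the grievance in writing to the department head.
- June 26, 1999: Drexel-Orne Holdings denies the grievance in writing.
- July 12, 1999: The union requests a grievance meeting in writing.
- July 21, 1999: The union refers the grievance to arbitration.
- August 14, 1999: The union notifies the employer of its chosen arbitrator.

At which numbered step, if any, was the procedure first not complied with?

(1) due by March 26, 1999 + 45 days = May 10, 1999; March 28, 1999 is within that limit.
(2) due by April 7, 1999 + 45 days = May 22, 1999; May 24, 1999 misses that deadline by 2 days.

Step 2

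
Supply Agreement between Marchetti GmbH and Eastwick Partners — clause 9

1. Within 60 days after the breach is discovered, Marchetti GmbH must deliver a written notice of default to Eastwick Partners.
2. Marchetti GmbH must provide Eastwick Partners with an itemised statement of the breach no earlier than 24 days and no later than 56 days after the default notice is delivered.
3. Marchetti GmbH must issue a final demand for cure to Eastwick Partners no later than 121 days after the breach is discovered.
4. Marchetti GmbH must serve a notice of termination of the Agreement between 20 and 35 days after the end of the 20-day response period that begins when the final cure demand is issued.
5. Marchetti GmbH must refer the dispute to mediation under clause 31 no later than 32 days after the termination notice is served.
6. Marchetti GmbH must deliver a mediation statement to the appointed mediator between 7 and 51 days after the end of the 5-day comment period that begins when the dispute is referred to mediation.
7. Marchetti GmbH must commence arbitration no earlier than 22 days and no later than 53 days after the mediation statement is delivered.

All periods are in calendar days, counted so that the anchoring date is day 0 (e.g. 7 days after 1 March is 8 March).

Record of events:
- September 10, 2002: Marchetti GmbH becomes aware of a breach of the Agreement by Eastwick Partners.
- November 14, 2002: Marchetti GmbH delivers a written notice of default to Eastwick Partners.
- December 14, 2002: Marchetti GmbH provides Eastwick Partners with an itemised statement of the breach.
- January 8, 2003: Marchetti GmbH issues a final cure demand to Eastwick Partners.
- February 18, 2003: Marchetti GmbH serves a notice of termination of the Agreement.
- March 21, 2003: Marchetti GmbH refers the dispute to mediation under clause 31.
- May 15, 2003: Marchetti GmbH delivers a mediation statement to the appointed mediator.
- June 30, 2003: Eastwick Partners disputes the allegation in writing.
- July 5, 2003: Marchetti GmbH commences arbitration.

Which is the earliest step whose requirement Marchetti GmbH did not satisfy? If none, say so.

Step 1 — counting 60 days from September 10, 2002 (when the breach is discovered) gives a deadline of November 9, 2002; not done until November 14, 2002, 5 days after the deadline.

Step 1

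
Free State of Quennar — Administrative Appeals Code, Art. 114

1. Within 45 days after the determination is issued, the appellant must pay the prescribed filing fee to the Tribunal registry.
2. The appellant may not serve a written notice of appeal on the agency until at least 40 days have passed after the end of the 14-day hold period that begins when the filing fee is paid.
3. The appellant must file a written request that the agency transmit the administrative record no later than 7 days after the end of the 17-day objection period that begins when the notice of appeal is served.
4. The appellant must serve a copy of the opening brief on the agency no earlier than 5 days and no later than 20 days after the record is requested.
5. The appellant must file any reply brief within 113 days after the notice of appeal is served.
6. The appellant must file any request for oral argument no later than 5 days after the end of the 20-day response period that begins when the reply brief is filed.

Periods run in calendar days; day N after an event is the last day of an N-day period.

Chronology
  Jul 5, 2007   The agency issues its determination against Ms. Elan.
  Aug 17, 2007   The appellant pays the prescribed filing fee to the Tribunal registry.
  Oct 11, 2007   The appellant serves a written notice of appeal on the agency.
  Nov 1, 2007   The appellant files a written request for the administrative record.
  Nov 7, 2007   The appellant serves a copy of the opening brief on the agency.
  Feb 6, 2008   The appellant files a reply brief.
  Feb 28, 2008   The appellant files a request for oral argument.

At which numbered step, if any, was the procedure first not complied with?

Step 1 — counting 45 days from Jul 5, 2007 (when the determination is issued) gives a deadline of Aug 19, 2007; Aug 17, 2007 is within that limit.
Step 2 — must wait 40 days from Aug 31, 2007 (end of the 14-day hold period, which began when the filing fee is paid on Aug 17, 2007), so not before Oct 10, 2007; done Oct 11, 2007 — permitted.
Step 3 — counting 7 days from Oct 28, 2007 (end of the 17-day objection period, which began when the notice of appeal is served on Oct 11, 2007) gives a deadline of Nov 4, 2007; Nov 1, 2007 is within that limit.
Step 4 — 5 and 20 days from Nov 1, 2007 (when the record is requested) are Nov 6, 2007 and Nov 21, 2007 respectively; done Nov 7, 2007, which is between those dates.
Step 5 — counting 113 days from Oct 11, 2007 (when the notice of appeal is served) gives a deadline of Feb 1, 2008; done Feb 6, 2008 — 5 days late.

Step 5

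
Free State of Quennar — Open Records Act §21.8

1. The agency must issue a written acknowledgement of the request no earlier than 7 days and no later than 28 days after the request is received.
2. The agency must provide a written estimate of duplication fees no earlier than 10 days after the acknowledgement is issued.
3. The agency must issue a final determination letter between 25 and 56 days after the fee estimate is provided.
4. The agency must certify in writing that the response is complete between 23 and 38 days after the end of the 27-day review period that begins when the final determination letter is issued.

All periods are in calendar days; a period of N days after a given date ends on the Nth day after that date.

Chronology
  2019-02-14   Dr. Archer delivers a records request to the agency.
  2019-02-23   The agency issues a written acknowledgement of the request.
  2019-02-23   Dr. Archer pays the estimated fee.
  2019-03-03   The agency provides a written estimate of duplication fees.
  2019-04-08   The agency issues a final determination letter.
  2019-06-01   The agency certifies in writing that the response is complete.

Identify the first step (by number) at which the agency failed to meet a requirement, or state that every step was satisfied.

(1) the permitted window runs from 2019-02-14 + 7 = 2019-02-21 to 2019-02-14 + 28 = 2019-03-14; 2019-02-23 falls inside that range.
(2) permitted from 2019-02-23 + 10 days = 2019-03-05 onward; 2019-03-03 is 2 days before the earliest permitted date.
That is the first point of non-compliance.

Step 2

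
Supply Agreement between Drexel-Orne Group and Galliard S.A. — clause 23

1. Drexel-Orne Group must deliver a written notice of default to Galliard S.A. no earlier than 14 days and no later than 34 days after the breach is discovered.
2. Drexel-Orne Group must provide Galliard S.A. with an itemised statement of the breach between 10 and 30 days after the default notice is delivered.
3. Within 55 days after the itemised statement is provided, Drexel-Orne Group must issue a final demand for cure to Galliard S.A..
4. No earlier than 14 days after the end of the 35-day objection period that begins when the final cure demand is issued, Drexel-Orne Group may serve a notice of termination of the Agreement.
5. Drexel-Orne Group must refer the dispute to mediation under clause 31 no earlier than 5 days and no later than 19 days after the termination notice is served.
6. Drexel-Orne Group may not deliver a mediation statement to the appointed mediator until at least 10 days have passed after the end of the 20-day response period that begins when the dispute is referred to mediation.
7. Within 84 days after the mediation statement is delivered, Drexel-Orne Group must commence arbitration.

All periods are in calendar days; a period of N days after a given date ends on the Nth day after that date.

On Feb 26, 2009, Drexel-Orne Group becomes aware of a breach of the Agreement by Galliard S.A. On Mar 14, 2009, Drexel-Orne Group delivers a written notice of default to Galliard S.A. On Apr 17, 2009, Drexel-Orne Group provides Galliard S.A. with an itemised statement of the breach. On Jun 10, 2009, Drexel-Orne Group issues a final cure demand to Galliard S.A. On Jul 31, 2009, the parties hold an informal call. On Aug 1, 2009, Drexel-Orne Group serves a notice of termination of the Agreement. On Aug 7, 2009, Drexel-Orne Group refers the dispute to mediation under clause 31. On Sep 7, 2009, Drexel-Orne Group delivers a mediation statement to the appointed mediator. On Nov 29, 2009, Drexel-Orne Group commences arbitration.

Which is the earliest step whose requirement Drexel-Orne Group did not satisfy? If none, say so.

Step 1: the window is 14–34 days after Feb 26, 2009 (when the breach is discovered), so Mar 12, 2009 through Apr 1, 2009; done Mar 14, 2009 — within the window.
Step 2: the window is 10–30 days after Mar 14, 2009 (when the default notice is delivered), so Mar 24, 2009 through Apr 13, 2009; Apr 17, 2009 is 4 days past the end of the window.
That is the first point of non-compliance.

Step 2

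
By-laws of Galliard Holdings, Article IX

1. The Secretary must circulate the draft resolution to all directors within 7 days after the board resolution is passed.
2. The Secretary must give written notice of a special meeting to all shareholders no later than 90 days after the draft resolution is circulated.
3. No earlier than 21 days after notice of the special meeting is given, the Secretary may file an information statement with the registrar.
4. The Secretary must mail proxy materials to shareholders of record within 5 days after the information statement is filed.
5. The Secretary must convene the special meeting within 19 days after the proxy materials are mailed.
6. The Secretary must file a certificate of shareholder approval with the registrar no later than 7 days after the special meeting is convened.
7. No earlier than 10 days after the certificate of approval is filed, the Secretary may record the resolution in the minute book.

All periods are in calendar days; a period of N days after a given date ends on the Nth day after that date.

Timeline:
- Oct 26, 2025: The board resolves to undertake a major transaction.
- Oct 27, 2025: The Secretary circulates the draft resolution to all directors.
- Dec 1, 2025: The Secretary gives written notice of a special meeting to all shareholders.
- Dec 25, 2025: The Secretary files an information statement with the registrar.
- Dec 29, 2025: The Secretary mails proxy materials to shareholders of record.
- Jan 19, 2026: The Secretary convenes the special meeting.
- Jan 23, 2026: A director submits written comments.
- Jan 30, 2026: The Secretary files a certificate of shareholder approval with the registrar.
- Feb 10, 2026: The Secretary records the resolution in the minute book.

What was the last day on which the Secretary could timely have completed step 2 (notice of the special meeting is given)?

Jan 25, 2026

Step 2 runs from Oct 27, 2025, when the draft resolution is circulated. 90 days after Oct 27, 2025 is Jan 25, 2026.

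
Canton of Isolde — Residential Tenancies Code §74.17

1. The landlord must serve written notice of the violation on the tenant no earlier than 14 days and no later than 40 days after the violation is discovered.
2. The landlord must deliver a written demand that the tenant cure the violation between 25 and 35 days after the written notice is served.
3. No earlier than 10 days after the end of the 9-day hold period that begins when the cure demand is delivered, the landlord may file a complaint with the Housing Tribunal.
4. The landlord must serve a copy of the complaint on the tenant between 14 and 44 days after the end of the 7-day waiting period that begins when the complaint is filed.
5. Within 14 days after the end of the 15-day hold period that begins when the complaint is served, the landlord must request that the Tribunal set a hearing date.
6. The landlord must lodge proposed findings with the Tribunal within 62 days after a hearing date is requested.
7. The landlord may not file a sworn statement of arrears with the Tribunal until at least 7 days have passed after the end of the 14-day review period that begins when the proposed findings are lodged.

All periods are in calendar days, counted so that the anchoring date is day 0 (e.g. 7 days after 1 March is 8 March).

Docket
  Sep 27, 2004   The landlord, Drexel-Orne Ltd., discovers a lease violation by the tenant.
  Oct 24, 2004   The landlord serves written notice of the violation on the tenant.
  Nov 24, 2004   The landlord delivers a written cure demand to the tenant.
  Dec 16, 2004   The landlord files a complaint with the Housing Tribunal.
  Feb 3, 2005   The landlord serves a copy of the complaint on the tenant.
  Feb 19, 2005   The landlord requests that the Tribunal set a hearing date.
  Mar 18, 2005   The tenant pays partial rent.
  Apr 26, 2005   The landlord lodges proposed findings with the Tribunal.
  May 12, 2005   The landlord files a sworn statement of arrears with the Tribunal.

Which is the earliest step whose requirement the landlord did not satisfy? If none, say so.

(1) the permitted window runs from Sep 27, 2004 + 14 = Oct 11, 2004 to Sep 27, 2004 + 40 = Nov 6, 2004; done Oct 24, 2004, which is between those dates.
(2) the permitted window runs from Oct 24, 2004 + 25 = Nov 18, 2004 to Oct 24, 2004 + 35 = Nov 28, 2004; done Nov 24, 2004 — within the window.
(3) permitted from Dec 3, 2004 + 10 days = Dec 13, 2004 onward; done Dec 16, 2004, after the minimum wait.
(4) the permitted window runs from Dec 23, 2004 + 14 = Jan 6, 2005 to Dec 23, 2004 + 44 = Feb 5, 2005; done Feb 3, 2005, which is between those dates.
(5) due by Feb 18, 2005 + 14 days = Mar 4, 2005; done Feb 19, 2005 — timely.
(6) due by Feb 19, 2005 + 62 days = Apr 22, 2005; not done until Apr 26, 2005, 4 days after the deadline.

Step 6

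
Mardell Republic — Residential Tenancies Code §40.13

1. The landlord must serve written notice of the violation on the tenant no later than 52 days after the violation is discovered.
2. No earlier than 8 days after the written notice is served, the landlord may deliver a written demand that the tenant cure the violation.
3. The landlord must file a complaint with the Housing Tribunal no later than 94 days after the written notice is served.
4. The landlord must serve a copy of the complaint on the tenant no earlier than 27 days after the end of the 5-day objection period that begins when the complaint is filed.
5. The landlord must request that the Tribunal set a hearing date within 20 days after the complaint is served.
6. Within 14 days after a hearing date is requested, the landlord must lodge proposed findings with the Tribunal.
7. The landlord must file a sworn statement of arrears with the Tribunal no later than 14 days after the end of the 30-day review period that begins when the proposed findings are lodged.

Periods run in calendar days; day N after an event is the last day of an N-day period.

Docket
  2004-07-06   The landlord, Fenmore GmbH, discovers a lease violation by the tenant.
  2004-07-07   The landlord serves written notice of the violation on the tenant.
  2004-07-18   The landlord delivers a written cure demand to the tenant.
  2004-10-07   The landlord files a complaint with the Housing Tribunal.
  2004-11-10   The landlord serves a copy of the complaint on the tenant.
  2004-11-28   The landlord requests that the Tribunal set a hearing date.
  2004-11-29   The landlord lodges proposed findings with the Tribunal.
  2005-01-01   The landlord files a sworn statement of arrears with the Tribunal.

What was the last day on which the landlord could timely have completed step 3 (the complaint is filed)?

Step 3 runs from 2004-07-07, when the written notice is served. 94 days after 2004-07-07 is 2004-10-09.

2004-10-09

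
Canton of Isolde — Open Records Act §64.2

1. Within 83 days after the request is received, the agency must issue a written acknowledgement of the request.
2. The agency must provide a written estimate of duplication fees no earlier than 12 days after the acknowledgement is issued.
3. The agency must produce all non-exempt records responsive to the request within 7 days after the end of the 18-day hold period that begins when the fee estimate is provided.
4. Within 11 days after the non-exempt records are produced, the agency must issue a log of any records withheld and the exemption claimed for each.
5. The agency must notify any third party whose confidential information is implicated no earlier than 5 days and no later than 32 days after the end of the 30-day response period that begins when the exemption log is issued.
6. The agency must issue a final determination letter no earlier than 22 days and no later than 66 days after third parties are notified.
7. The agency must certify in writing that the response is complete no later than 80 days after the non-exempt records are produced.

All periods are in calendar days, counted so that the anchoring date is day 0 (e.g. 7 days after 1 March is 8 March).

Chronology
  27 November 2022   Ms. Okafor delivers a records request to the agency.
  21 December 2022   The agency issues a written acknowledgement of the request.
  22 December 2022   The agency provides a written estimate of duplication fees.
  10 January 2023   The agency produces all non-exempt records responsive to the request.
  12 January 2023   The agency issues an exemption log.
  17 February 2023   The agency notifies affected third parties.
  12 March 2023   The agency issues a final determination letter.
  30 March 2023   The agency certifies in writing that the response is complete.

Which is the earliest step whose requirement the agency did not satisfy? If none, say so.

Step 2

Step 1: 83 days after 27 November 2022 (when the request is received) is 18 February 2023; 21 December 2022 is within that limit.
Step 2: the earliest permitted date is 12 days after 21 December 2022 (when the acknowledgement is issued), i.e. 2 January 2023; done 22 December 2022 — 11 days too early.
No need to go further; step 2 was not satisfied.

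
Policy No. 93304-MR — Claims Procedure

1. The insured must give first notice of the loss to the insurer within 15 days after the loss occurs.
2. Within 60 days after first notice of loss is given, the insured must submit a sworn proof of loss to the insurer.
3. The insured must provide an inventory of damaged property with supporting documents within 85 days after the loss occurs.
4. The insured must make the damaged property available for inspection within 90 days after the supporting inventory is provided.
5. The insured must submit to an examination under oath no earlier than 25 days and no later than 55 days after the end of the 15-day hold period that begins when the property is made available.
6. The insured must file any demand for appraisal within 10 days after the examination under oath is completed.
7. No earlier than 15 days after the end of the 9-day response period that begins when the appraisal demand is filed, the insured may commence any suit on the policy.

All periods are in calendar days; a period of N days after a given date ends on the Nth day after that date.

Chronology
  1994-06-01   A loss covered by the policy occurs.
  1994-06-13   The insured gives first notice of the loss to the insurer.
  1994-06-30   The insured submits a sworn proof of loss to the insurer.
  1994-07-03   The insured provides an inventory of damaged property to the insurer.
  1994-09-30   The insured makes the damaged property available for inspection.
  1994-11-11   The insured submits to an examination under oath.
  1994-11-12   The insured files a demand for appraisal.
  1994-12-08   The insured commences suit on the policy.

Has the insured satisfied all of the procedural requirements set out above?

(1) due by 1994-06-01 + 15 days = 1994-06-16; 1994-06-13 is within that limit.
(2) due by 1994-06-13 + 60 days = 1994-08-12; completed 1994-06-30, before the deadline.
(3) due by 1994-06-01 + 85 days = 1994-08-25; 1994-07-03 is within that limit.
(4) due by 1994-07-03 + 90 days = 1994-10-01; done 1994-09-30 — timely.
(5) the permitted window runs from 1994-10-15 + 25 = 1994-11-09 to 1994-10-15 + 55 = 1994-12-09; done 1994-11-11, which is between those dates.
(6) due by 1994-11-11 + 10 days = 1994-11-21; done 1994-11-12 — timely.
(7) permitted from 1994-11-21 + 15 days = 1994-12-06 onward; 1994-12-08 is on or after that date.

Yes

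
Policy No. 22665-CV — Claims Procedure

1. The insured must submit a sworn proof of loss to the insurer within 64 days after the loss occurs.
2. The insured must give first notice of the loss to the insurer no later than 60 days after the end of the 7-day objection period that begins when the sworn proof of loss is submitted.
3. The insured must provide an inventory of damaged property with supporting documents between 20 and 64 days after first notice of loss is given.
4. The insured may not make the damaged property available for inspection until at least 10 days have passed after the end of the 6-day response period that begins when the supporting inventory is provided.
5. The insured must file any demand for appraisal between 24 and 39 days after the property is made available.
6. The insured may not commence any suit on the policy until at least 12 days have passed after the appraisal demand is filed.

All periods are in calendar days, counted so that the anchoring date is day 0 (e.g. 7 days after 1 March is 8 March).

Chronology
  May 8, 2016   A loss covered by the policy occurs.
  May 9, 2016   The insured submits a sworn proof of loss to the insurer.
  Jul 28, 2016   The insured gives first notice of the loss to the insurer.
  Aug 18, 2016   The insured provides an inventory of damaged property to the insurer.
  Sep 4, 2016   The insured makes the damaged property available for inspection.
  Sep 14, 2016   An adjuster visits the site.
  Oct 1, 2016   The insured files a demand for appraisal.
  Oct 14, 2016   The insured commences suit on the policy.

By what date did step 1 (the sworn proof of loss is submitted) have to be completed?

Jul 11, 2016

Step 1 runs from May 8, 2016, when the loss occurs. 64 days after May 8, 2016 is Jul 11, 2016.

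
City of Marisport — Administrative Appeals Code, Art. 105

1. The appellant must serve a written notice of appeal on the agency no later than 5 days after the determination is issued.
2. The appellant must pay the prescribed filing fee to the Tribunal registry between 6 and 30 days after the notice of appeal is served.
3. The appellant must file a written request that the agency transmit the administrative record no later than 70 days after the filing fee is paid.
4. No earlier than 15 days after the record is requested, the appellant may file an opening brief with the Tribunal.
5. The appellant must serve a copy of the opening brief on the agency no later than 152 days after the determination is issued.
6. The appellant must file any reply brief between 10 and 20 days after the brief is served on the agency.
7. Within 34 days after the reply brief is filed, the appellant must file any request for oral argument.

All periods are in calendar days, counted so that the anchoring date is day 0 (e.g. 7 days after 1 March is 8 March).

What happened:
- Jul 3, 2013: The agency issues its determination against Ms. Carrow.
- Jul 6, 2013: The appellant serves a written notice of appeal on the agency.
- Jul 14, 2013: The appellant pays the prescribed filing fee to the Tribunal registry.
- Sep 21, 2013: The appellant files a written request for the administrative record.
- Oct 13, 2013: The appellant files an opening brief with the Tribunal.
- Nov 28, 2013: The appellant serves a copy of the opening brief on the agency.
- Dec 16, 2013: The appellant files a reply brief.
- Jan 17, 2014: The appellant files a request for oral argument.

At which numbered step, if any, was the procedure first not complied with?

(1) due by Jul 3, 2013 + 5 days = Jul 8, 2013; Jul 6, 2013 is within that limit.
(2) the permitted window runs from Jul 6, 2013 + 6 = Jul 12, 2013 to Jul 6, 2013 + 30 = Aug 5, 2013; Jul 14, 2013 falls inside that range.
(3) due by Jul 14, 2013 + 70 days = Sep 22, 2013; completed Sep 21, 2013, before the deadline.
(4) permitted from Sep 21, 2013 + 15 days = Oct 6, 2013 onward; done Oct 13, 2013 — permitted.
(5) due by Jul 3, 2013 + 152 days = Dec 2, 2013; completed Nov 28, 2013, before the deadline.
(6) the permitted window runs from Nov 28, 2013 + 10 = Dec 8, 2013 to Nov 28, 2013 + 20 = Dec 18, 2013; Dec 16, 2013 falls inside that range.
(7) due by Dec 16, 2013 + 34 days = Jan 19, 2014; done Jan 17, 2014 — timely.

None — every step was satisfied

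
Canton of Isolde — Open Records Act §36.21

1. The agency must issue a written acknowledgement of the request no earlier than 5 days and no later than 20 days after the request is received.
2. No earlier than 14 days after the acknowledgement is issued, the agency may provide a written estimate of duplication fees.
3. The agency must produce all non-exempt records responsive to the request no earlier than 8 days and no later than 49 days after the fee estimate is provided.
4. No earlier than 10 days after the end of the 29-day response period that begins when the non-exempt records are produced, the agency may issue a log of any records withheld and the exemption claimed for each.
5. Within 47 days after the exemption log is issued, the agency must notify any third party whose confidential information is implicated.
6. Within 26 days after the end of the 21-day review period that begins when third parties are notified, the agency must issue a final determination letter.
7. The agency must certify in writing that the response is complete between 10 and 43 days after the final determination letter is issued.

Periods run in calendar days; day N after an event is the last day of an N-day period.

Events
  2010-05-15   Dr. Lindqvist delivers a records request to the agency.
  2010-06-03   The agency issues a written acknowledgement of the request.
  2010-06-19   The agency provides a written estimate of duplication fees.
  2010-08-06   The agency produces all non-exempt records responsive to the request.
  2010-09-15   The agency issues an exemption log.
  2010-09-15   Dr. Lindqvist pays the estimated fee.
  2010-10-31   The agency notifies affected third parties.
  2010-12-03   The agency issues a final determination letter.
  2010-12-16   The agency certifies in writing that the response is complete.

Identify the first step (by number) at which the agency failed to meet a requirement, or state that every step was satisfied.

None — every step was satisfied

Step 1 — 5 and 20 days from 2010-05-15 (when the request is received) are 2010-05-20 and 2010-06-04 respectively; done 2010-06-03, which is between those dates.
Step 2 — must wait 14 days from 2010-06-03 (when the acknowledgement is issued), so not before 2010-06-17; done 2010-06-19, after the minimum wait.
Step 3 — 8 and 49 days from 2010-06-19 (when the fee estimate is provided) are 2010-06-27 and 2010-08-07 respectively; done 2010-08-06, which is between those dates.
Step 4 — must wait 10 days from 2010-09-04 (end of the 29-day response period, which began when the non-exempt records are produced on 2010-08-06), so not before 2010-09-14; done 2010-09-15 — permitted.
Step 5 — counting 47 days from 2010-09-15 (when the exemption log is issued) gives a deadline of 2010-11-01; done 2010-10-31 — timely.
Step 6 — counting 26 days from 2010-11-21 (end of the 21-day review period, which began when third parties are notified on 2010-10-31) gives a deadline of 2010-12-17; 2010-12-03 is within that limit.
Step 7 — 10 and 43 days from 2010-12-03 (when the final determination letter is issued) are 2010-12-13 and 2011-01-15 respectively; done 2010-12-16 — within the window.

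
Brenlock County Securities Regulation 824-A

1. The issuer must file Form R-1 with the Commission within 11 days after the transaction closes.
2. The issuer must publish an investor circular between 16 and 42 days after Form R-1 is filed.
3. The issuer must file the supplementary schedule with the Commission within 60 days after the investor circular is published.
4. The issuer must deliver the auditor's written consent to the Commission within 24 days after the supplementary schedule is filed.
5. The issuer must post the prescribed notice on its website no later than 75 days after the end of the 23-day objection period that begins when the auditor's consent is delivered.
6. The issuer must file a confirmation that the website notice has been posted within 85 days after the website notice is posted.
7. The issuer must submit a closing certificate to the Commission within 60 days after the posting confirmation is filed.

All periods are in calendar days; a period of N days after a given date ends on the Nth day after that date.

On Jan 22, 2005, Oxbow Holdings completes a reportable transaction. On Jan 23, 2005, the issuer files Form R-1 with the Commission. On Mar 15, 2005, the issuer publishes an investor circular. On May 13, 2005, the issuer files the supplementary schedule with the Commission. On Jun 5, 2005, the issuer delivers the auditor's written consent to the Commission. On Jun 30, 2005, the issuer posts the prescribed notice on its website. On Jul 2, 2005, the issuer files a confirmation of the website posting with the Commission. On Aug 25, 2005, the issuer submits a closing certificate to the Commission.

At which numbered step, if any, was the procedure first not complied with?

Step 1: 11 days after Jan 22, 2005 (when the transaction closes) is Feb 2, 2005; done Jan 23, 2005 — timely.
Step 2: the window is 16–42 days after Jan 23, 2005 (when Form R-1 is filed), so Feb 8, 2005 through Mar 6, 2005; done Mar 15, 2005 — 9 days after the window closed.
The procedure was therefore not followed at step 2.

Step 2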